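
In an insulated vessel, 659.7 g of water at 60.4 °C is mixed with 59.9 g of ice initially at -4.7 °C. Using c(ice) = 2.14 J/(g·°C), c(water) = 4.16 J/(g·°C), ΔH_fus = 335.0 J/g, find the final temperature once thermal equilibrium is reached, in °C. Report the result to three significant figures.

Heat to bring ice to 0 °C and melt it: q₁ = 59.9×2.14×4.7 + 59.9×335.0 = 20669 J
Heat the water can supply cooling to 0 °C: 659.7×4.16×60.4 = 165759 J > q₁, so all ice melts.
Energy balance: 659.7×4.16×(60.4 − T) = 20669 + 59.9×4.16×(T − 0)
2744.352(60.4 − T) = 20669 + 249.184 T
165759 − 20669 = 2993.536 T
T = 145090 / 2993.536 = 48.47 °C

T_f = 48.5 °C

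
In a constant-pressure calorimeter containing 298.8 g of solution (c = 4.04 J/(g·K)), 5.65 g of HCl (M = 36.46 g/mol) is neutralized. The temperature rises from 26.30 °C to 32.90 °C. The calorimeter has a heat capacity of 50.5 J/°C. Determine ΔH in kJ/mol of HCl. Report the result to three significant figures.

|ΔT| = |32.90 − 26.30| = 6.60 °C
|q_surr| = (298.8 × 4.04 + 50.5) × 6.60 = 1257.652 × 6.60 = 8301 J
n(HCl) = 5.65 / 36.46 = 0.1550 mol
Temperature rose, so q_rxn = −|q_surr| = -8.301 kJ
ΔH = q_rxn / n = -53.55 kJ/mol

ΔH = -53.6 kJ/mol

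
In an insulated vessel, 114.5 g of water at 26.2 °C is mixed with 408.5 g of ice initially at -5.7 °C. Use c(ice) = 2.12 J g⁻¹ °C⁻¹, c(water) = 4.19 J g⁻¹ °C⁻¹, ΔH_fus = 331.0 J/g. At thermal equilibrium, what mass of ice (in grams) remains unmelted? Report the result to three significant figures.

Heat to warm all ice to 0 °C: 408.5×2.12×5.7 = 4936.3 J
Heat released by water cooling to 0 °C: 114.5×4.19×26.2 = 12570 J
12570 J < 4936.3 + 408.5×331.0 = 140149.8 J, so not all ice melts; final T = 0 °C.
Heat left for melting: 12570 − 4936.3 = 7633.7 J
Mass melted = 7633.7 / 331.0 = 23.06 g
Ice remaining = 408.5 − 23.06 = 385.44 g

m_ice remaining = 385 g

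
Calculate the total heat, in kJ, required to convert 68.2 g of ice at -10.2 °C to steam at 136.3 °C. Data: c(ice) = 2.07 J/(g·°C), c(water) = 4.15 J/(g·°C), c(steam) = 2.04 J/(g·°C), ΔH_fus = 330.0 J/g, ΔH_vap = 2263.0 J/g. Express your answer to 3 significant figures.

q = 212 kJ

q1 (heat ice -10.2→0.0 °C): 68.2 × 2.07 × 10.2 = 1440 J
q2 (melt at 0 °C): 68.2 × 330.0 = 22506 J
q3 (heat water 0.0→100.0 °C): 68.2 × 4.15 × 100.0 = 28303 J
q4 (vaporize at 100 °C): 68.2 × 2263.0 = 154337 J
q5 (heat steam 100.0→136.3 °C): 68.2 × 2.04 × 36.3 = 5050 J
Total: 1440 + 22506 + 28303 + 154337 + 5050 = 211636 J = 212 kJ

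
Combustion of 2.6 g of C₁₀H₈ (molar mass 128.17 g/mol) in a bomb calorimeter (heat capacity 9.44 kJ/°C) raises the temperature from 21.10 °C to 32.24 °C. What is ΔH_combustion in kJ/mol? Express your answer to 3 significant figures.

ΔT = 32.24 − 21.10 = 11.14 °C
q_cal = C_cal × ΔT = 9.44 × 11.14 = 105.1616 kJ
n = 2.6 / 128.17 = 0.02029 mol
q_rxn = −q_cal = -105.1616 kJ
ΔH = -105.1616 / 0.02029 = -5183 kJ/mol

ΔH = -5180 kJ/mol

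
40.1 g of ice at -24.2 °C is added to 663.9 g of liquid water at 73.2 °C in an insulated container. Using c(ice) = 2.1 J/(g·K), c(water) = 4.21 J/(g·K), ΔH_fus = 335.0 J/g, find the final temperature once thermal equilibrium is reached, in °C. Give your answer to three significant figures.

Heat to bring ice to 0 °C and melt it: q₁ = 40.1×2.1×24.2 + 40.1×335.0 = 15471 J
Heat the water can supply cooling to 0 °C: 663.9×4.21×73.2 = 204595 J > q₁, so all ice melts.
Energy balance: 663.9×4.21×(73.2 − T) = 15471 + 40.1×4.21×(T − 0)
2795.019(73.2 − T) = 15471 + 168.821 T
204595 − 15471 = 2963.840 T
T = 189124 / 2963.840 = 63.81 °C

T_f = 63.8 °C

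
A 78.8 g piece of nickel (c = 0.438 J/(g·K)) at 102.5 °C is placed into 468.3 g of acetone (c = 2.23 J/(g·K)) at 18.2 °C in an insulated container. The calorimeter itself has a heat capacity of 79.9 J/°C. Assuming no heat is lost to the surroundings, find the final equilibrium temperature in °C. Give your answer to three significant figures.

T_f = 20.7 °C

Heat lost by nickel = heat gained by acetone + calorimeter.
(78.8)(0.438)(102.5 − T) = [(468.3)(2.23) + 79.9](T − 18.2)
34.5144 (102.5 − T) = 1124.209 (T − 18.2)
3537.7 − 34.5144 T = 1124.209 T − 20461
23998.7 = 1158.7234 T
T = 20.71 °C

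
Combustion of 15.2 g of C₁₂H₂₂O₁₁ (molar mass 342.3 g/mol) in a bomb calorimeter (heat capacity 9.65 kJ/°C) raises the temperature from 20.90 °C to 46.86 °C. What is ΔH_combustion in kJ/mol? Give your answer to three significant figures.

ΔT = 46.86 − 20.90 = 25.96 °C
q_cal = C_cal × ΔT = 9.65 × 25.96 = 250.514 kJ
n = 15.2 / 342.3 = 0.04441 mol
q_rxn = −q_cal = -250.514 kJ
ΔH = -250.514 / 0.04441 = -5641 kJ/mol

ΔH = -5640 kJ/mol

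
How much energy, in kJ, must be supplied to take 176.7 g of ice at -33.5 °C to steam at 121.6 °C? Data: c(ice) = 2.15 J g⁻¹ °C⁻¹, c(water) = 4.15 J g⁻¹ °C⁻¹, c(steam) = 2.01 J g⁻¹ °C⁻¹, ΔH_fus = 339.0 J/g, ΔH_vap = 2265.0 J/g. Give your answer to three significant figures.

q1 (heat ice -33.5→0.0 °C): 176.7 × 2.15 × 33.5 = 12727 J
q2 (melt at 0 °C): 176.7 × 339.0 = 59901 J
q3 (heat water 0.0→100.0 °C): 176.7 × 4.15 × 100.0 = 73331 J
q4 (vaporize at 100 °C): 176.7 × 2265.0 = 400226 J
q5 (heat steam 100.0→121.6 °C): 176.7 × 2.01 × 21.6 = 7672 J
Total: 12727 + 59901 + 73331 + 400226 + 7672 = 553857 J = 554 kJ

q = 554 kJ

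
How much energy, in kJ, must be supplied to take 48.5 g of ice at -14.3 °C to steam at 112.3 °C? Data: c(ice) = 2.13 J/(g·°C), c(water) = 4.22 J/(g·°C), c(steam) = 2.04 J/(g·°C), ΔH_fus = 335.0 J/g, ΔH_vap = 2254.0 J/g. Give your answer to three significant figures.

q = 149 kJ

q1 (heat ice -14.3→0.0 °C): 48.5 × 2.13 × 14.3 = 1477 J
q2 (melt at 0 °C): 48.5 × 335.0 = 16248 J
q3 (heat water 0.0→100.0 °C): 48.5 × 4.22 × 100.0 = 20467 J
q4 (vaporize at 100 °C): 48.5 × 2254.0 = 109319 J
q5 (heat steam 100.0→112.3 °C): 48.5 × 2.04 × 12.3 = 1217 J
Total: 1477 + 16248 + 20467 + 109319 + 1217 = 148728 J = 149 kJ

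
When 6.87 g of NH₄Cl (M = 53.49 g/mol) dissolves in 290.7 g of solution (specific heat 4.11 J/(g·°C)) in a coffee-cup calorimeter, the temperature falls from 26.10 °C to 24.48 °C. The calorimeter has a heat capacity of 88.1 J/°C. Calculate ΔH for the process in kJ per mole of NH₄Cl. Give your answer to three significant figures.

|ΔT| = |24.48 − 26.10| = 1.62 °C
|q_surr| = (290.7 × 4.11 + 88.1) × 1.62 = 1282.877 × 1.62 = 2078 J
n(NH₄Cl) = 6.87 / 53.49 = 0.1284 mol
Temperature fell, so q_rxn = +|q_surr| = 2.078 kJ
ΔH = q_rxn / n = 16.18 kJ/mol

ΔH = 16.2 kJ/mol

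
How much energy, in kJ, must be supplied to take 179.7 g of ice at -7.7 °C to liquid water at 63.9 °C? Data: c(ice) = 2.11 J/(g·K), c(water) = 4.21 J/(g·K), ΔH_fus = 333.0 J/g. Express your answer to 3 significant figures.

q = 111 kJ

q1 (heat ice -7.7→0.0 °C): 179.7 × 2.11 × 7.7 = 2920 J
q2 (melt at 0 °C): 179.7 × 333.0 = 59840 J
q3 (heat water 0.0→63.9 °C): 179.7 × 4.21 × 63.9 = 48343 J
Total: 2920 + 59840 + 48343 = 111103 J = 111 kJ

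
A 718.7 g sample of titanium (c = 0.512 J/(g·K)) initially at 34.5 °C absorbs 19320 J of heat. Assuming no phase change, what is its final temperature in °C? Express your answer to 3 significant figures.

ΔT = q / (m c) = 19320 / (718.7 × 0.512) = 52.50 °C
T_f = 34.5 + 52.50 = 87.00 °C

T_f = 87.0 °C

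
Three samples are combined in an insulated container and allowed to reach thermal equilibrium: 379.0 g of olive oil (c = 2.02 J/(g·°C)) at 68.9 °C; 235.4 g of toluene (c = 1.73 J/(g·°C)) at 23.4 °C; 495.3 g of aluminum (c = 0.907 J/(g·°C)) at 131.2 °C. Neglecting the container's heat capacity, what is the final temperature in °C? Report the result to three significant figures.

T_f = 74.7 °C

Σ mᵢcᵢ(T − Tᵢ) = 0  ⇒  T = Σ mᵢcᵢTᵢ / Σ mᵢcᵢ
Σ mᵢcᵢ = 379.0×2.02 + 235.4×1.73 + 495.3×0.907 = 1622.0591
Σ mᵢcᵢTᵢ = 765.58×68.9 + 407.242×23.4 + 449.2371×131.2 = 121220
T = 121220 / 1622.0591 = 74.73 °C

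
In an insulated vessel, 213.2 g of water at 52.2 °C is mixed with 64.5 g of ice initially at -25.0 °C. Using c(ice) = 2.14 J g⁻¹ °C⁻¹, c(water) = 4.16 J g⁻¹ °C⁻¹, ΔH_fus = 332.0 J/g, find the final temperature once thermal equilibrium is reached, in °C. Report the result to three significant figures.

Heat to bring ice to 0 °C and melt it: q₁ = 64.5×2.14×25.0 + 64.5×332.0 = 24865 J
Heat the water can supply cooling to 0 °C: 213.2×4.16×52.2 = 46296.8 J > q₁, so all ice melts.
Energy balance: 213.2×4.16×(52.2 − T) = 24865 + 64.5×4.16×(T − 0)
886.912(52.2 − T) = 24865 + 268.32 T
46296.8 − 24865 = 1155.232 T
T = 21431.8 / 1155.232 = 18.55 °C

T_f = 18.6 °C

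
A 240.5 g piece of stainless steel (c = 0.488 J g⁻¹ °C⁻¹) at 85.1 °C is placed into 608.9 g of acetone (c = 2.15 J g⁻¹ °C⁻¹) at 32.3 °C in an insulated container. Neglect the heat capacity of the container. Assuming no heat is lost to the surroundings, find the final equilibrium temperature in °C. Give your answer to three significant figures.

T_f = 36.6 °C

Heat lost by stainless steel = heat gained by acetone.
(240.5)(0.488)(85.1 − T) = (608.9)(2.15)(T − 32.3)
117.364 (85.1 − T) = 1309.135 (T − 32.3)
9987.7 − 117.364 T = 1309.135 T − 42285
52272.7 = 1426.499 T
T = 36.64 °C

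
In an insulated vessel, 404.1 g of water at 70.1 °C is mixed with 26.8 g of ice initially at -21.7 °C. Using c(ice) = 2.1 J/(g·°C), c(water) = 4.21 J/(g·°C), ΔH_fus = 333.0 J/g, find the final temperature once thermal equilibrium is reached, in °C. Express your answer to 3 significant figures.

T_f = 60.1 °C

Heat to bring ice to 0 °C and melt it: q₁ = 26.8×2.1×21.7 + 26.8×333.0 = 10146 J
Heat the water can supply cooling to 0 °C: 404.1×4.21×70.1 = 119258 J > q₁, so all ice melts.
Energy balance: 404.1×4.21×(70.1 − T) = 10146 + 26.8×4.21×(T − 0)
1701.261(70.1 − T) = 10146 + 112.828 T
119258 − 10146 = 1814.089 T
T = 109112 / 1814.089 = 60.147 °C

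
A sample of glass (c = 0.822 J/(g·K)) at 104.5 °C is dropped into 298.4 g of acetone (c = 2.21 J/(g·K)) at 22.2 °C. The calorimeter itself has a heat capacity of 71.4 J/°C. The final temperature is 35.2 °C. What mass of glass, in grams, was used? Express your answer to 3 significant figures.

q_gained = (298.4 × 2.21 + 71.4) × (35.2 − 22.2) = 9501 J
q_lost = m × 0.822 × (104.5 − 35.2) = 56.9646 m
m = 9501 / 56.9646 = 167 g

m = 167 g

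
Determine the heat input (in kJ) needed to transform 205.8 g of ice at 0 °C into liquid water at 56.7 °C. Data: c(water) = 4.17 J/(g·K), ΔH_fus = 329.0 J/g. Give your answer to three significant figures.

q1 (melt at 0 °C): 205.8 × 329.0 = 67708 J
q2 (heat water 0.0→56.7 °C): 205.8 × 4.17 × 56.7 = 48659 J
Total: 67708 + 48659 = 116367 J = 116 kJ

q = 116 kJ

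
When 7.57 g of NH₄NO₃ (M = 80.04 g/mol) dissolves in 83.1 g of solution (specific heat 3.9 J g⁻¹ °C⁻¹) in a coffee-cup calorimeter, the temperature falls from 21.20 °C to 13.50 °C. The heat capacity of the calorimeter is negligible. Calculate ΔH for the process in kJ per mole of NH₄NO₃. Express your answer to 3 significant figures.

ΔH = 26.4 kJ/mol

|ΔT| = |13.50 − 21.20| = 7.70 °C
|q_surr| = (83.1 × 3.9) × 7.70 = 324.09 × 7.70 = 2495 J
n(NH₄NO₃) = 7.57 / 80.04 = 0.09458 mol
Temperature fell, so q_rxn = +|q_surr| = 2.495 kJ
ΔH = q_rxn / n = 26.38 kJ/mol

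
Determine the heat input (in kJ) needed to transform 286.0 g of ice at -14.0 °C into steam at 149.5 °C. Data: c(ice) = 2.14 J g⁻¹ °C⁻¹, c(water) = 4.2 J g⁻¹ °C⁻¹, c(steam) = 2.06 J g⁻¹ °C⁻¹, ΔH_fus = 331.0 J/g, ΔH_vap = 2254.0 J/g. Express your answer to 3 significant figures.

q = 897 kJ

q1 (heat ice -14.0→0.0 °C): 286.0 × 2.14 × 14.0 = 8569 J
q2 (melt at 0 °C): 286.0 × 331.0 = 94666 J
q3 (heat water 0.0→100.0 °C): 286.0 × 4.2 × 100.0 = 120120 J
q4 (vaporize at 100 °C): 286.0 × 2254.0 = 644644 J
q5 (heat steam 100.0→149.5 °C): 286.0 × 2.06 × 49.5 = 29163 J
Total: 8569 + 94666 + 120120 + 644644 + 29163 = 897162 J = 897 kJ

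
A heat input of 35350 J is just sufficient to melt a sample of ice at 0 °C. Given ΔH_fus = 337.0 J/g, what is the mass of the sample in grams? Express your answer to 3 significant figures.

m = q / ΔH_fus = 35350 J / 337.0 J/g = 105 g

m = 105 g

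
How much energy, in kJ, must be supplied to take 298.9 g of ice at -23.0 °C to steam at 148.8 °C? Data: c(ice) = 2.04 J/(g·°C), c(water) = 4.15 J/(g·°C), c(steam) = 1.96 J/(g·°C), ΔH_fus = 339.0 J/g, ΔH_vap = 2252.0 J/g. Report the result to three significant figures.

q = 941 kJ

q1 (heat ice -23.0→0.0 °C): 298.9 × 2.04 × 23.0 = 14024 J
q2 (melt at 0 °C): 298.9 × 339.0 = 101327 J
q3 (heat water 0.0→100.0 °C): 298.9 × 4.15 × 100.0 = 124044 J
q4 (vaporize at 100 °C): 298.9 × 2252.0 = 673123 J
q5 (heat steam 100.0→148.8 °C): 298.9 × 1.96 × 48.8 = 28589 J
Total: 14024 + 101327 + 124044 + 673123 + 28589 = 941107 J = 941 kJ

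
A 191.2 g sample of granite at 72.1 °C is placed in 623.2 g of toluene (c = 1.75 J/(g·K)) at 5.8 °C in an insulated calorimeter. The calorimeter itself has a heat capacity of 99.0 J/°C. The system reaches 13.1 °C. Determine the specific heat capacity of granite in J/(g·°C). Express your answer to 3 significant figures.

q_gained = (623.2 × 1.75 + 99.0) × (13.1 − 5.8) = 8684 J
q_lost = 191.2 × c × (72.1 − 13.1) = 11280.8 c
Set equal: c = 8684 / 11280.8 = 0.770 J/(g·°C)

c = 0.770 J/(g·°C)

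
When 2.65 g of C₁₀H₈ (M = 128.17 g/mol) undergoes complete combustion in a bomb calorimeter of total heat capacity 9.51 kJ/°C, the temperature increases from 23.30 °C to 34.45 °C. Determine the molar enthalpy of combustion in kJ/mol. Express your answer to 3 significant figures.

ΔH = -5130 kJ/mol

ΔT = 34.45 − 23.30 = 11.15 °C
q_cal = C_cal × ΔT = 9.51 × 11.15 = 106.0365 kJ
n = 2.65 / 128.17 = 0.02068 mol
q_rxn = −q_cal = -106.0365 kJ
ΔH = -106.0365 / 0.02068 = -5127 kJ/mol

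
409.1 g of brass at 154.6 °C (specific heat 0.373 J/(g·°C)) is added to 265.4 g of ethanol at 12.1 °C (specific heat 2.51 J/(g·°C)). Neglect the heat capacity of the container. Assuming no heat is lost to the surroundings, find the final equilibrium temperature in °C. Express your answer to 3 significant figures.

T_f = 38.7 °C

Heat lost by brass = heat gained by ethanol.
(409.1)(0.373)(154.6 − T) = (265.4)(2.51)(T − 12.1)
152.5943 (154.6 − T) = 666.154 (T − 12.1)
23591 − 152.5943 T = 666.154 T − 8060.5
31651.5 = 818.7483 T
T = 38.66 °C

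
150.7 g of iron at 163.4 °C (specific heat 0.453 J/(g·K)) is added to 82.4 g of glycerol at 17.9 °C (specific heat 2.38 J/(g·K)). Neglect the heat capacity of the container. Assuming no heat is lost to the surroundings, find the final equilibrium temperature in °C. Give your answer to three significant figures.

Heat lost by iron = heat gained by glycerol.
(150.7)(0.453)(163.4 − T) = (82.4)(2.38)(T − 17.9)
68.2671 (163.4 − T) = 196.112 (T − 17.9)
11155 − 68.2671 T = 196.112 T − 3510.4
14665.4 = 264.3791 T
T = 55.47 °C

T_f = 55.5 °C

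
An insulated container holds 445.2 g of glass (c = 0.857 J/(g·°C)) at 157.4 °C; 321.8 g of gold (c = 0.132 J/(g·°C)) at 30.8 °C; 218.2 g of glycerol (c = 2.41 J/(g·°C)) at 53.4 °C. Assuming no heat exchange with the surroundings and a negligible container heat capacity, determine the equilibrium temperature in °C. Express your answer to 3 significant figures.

T_f = 94.2 °C

Σ mᵢcᵢ(T − Tᵢ) = 0  ⇒  T = Σ mᵢcᵢTᵢ / Σ mᵢcᵢ
Σ mᵢcᵢ = 445.2×0.857 + 321.8×0.132 + 218.2×2.41 = 949.8760
Σ mᵢcᵢTᵢ = 381.5364×157.4 + 42.4776×30.8 + 525.862×53.4 = 89443
T = 89443 / 949.8760 = 94.16 °C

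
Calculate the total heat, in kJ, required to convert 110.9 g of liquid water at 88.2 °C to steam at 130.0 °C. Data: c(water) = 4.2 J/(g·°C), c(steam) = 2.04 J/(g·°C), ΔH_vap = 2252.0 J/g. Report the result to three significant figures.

q1 (heat water 88.2→100.0 °C): 110.9 × 4.2 × 11.8 = 5496 J
q2 (vaporize at 100 °C): 110.9 × 2252.0 = 249747 J
q3 (heat steam 100.0→130.0 °C): 110.9 × 2.04 × 30.0 = 6787 J
Total: 5496 + 249747 + 6787 = 262030 J = 262 kJ

q = 262 kJ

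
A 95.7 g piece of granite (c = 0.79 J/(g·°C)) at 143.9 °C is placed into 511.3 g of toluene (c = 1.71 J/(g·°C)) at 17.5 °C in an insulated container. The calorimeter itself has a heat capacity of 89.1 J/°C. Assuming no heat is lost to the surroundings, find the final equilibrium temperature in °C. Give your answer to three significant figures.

Heat lost by granite = heat gained by toluene + calorimeter.
(95.7)(0.79)(143.9 − T) = [(511.3)(1.71) + 89.1](T − 17.5)
75.603 (143.9 − T) = 963.423 (T − 17.5)
10879 − 75.603 T = 963.423 T − 16860
27739 = 1039.026 T
T = 26.70 °C

T_f = 26.7 °C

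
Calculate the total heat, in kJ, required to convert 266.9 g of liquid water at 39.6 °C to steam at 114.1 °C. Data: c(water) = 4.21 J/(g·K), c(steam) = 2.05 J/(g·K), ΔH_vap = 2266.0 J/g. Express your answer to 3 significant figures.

q = 680 kJ

q1 (heat water 39.6→100.0 °C): 266.9 × 4.21 × 60.4 = 67868 J
q2 (vaporize at 100 °C): 266.9 × 2266.0 = 604795 J
q3 (heat steam 100.0→114.1 °C): 266.9 × 2.05 × 14.1 = 7715 J
Total: 67868 + 604795 + 7715 = 680378 J = 680 kJ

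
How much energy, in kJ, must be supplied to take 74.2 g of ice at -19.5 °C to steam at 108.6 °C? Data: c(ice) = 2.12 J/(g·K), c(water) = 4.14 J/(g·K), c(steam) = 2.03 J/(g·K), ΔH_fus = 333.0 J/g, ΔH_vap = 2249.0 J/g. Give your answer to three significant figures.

q = 227 kJ

q1 (heat ice -19.5→0.0 °C): 74.2 × 2.12 × 19.5 = 3067 J
q2 (melt at 0 °C): 74.2 × 333.0 = 24709 J
q3 (heat water 0.0→100.0 °C): 74.2 × 4.14 × 100.0 = 30719 J
q4 (vaporize at 100 °C): 74.2 × 2249.0 = 166876 J
q5 (heat steam 100.0→108.6 °C): 74.2 × 2.03 × 8.6 = 1295 J
Total: 3067 + 24709 + 30719 + 166876 + 1295 = 226666 J = 227 kJ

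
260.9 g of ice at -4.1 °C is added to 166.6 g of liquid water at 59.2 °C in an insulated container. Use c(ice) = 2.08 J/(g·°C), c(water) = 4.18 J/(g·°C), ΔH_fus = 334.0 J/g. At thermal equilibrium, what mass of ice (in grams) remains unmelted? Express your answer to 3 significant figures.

Heat to warm all ice to 0 °C: 260.9×2.08×4.1 = 2225.0 J
Heat released by water cooling to 0 °C: 166.6×4.18×59.2 = 41226 J
41226 J < 2225.0 + 260.9×334.0 = 89365.6 J, so not all ice melts; final T = 0 °C.
Heat left for melting: 41226 − 2225.0 = 39001.0 J
Mass melted = 39001.0 / 334.0 = 116.8 g
Ice remaining = 260.9 − 116.8 = 144.1 g

m_ice remaining = 144 g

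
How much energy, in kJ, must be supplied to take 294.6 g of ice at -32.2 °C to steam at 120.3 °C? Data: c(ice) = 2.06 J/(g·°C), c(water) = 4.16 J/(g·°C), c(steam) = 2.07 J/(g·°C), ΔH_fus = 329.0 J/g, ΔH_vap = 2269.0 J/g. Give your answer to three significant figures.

q = 920 kJ

q1 (heat ice -32.2→0.0 °C): 294.6 × 2.06 × 32.2 = 19541 J
q2 (melt at 0 °C): 294.6 × 329.0 = 96923 J
q3 (heat water 0.0→100.0 °C): 294.6 × 4.16 × 100.0 = 122554 J
q4 (vaporize at 100 °C): 294.6 × 2269.0 = 668447 J
q5 (heat steam 100.0→120.3 °C): 294.6 × 2.07 × 20.3 = 12379 J
Total: 19541 + 96923 + 122554 + 668447 + 12379 = 919844 J = 920 kJ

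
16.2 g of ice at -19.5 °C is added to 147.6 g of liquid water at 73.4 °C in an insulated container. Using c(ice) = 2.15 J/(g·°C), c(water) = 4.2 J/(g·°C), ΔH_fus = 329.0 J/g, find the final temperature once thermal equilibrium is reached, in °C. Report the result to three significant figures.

T_f = 57.4 °C

Heat to bring ice to 0 °C and melt it: q₁ = 16.2×2.15×19.5 + 16.2×329.0 = 6009.0 J
Heat the water can supply cooling to 0 °C: 147.6×4.2×73.4 = 45502.1 J > q₁, so all ice melts.
Energy balance: 147.6×4.2×(73.4 − T) = 6009.0 + 16.2×4.2×(T − 0)
619.92(73.4 − T) = 6009.0 + 68.04 T
45502.1 − 6009.0 = 687.96 T
T = 39493.1 / 687.96 = 57.41 °C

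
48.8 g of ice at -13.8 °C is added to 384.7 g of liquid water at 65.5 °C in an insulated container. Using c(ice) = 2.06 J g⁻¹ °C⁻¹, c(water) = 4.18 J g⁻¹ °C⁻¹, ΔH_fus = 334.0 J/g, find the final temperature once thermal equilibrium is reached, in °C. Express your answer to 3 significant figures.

T_f = 48.4 °C

Heat to bring ice to 0 °C and melt it: q₁ = 48.8×2.06×13.8 + 48.8×334.0 = 17686 J
Heat the water can supply cooling to 0 °C: 384.7×4.18×65.5 = 105327 J > q₁, so all ice melts.
Energy balance: 384.7×4.18×(65.5 − T) = 17686 + 48.8×4.18×(T − 0)
1608.046(65.5 − T) = 17686 + 203.984 T
105327 − 17686 = 1812.030 T
T = 87641 / 1812.030 = 48.37 °C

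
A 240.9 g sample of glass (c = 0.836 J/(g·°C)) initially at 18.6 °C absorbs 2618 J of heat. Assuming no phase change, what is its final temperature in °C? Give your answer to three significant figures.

T_f = 31.6 °C

ΔT = q / (m c) = 2618 / (240.9 × 0.836) = 13.00 °C
T_f = 18.6 + 13.00 = 31.60 °C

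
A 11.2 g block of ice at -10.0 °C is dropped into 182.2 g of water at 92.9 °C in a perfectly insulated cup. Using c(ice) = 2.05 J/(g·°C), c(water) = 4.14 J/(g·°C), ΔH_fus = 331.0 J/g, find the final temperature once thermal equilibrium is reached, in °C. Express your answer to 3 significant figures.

Heat to bring ice to 0 °C and melt it: q₁ = 11.2×2.05×10.0 + 11.2×331.0 = 3936.8 J
Heat the water can supply cooling to 0 °C: 182.2×4.14×92.9 = 70075.2 J > q₁, so all ice melts.
Energy balance: 182.2×4.14×(92.9 − T) = 3936.8 + 11.2×4.14×(T − 0)
754.308(92.9 − T) = 3936.8 + 46.368 T
70075.2 − 3936.8 = 800.676 T
T = 66138.4 / 800.676 = 82.60 °C

T_f = 82.6 °C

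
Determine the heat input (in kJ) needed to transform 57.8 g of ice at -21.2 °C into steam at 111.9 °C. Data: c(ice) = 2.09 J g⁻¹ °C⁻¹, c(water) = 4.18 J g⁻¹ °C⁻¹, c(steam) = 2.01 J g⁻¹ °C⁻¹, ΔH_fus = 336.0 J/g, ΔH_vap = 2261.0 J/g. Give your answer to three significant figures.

q1 (heat ice -21.2→0.0 °C): 57.8 × 2.09 × 21.2 = 2561 J
q2 (melt at 0 °C): 57.8 × 336.0 = 19421 J
q3 (heat water 0.0→100.0 °C): 57.8 × 4.18 × 100.0 = 24160 J
q4 (vaporize at 100 °C): 57.8 × 2261.0 = 130686 J
q5 (heat steam 100.0→111.9 °C): 57.8 × 2.01 × 11.9 = 1383 J
Total: 2561 + 19421 + 24160 + 130686 + 1383 = 178211 J = 178 kJ

q = 178 kJ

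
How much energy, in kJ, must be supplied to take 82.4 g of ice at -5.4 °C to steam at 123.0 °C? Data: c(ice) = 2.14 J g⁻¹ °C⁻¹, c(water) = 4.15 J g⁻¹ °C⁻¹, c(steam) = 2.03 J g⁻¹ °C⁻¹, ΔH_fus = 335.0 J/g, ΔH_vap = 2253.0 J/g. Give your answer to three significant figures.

q1 (heat ice -5.4→0.0 °C): 82.4 × 2.14 × 5.4 = 952 J
q2 (melt at 0 °C): 82.4 × 335.0 = 27604 J
q3 (heat water 0.0→100.0 °C): 82.4 × 4.15 × 100.0 = 34196 J
q4 (vaporize at 100 °C): 82.4 × 2253.0 = 185647 J
q5 (heat steam 100.0→123.0 °C): 82.4 × 2.03 × 23.0 = 3847 J
Total: 952 + 27604 + 34196 + 185647 + 3847 = 252246 J = 252 kJ

q = 252 kJ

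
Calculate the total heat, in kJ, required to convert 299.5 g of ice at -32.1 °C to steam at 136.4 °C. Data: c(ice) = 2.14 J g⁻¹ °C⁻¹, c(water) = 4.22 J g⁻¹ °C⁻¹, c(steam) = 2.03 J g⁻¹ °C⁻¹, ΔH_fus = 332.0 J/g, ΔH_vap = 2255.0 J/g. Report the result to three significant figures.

q = 944 kJ

q1 (heat ice -32.1→0.0 °C): 299.5 × 2.14 × 32.1 = 20574 J
q2 (melt at 0 °C): 299.5 × 332.0 = 99434 J
q3 (heat water 0.0→100.0 °C): 299.5 × 4.22 × 100.0 = 126389 J
q4 (vaporize at 100 °C): 299.5 × 2255.0 = 675373 J
q5 (heat steam 100.0→136.4 °C): 299.5 × 2.03 × 36.4 = 22131 J
Total: 20574 + 99434 + 126389 + 675373 + 22131 = 943901 J = 944 kJ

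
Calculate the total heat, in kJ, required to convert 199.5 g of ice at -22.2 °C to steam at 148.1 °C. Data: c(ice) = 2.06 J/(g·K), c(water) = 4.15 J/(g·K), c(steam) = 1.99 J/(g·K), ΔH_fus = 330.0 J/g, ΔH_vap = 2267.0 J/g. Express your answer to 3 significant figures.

q1 (heat ice -22.2→0.0 °C): 199.5 × 2.06 × 22.2 = 9124 J
q2 (melt at 0 °C): 199.5 × 330.0 = 65835 J
q3 (heat water 0.0→100.0 °C): 199.5 × 4.15 × 100.0 = 82793 J
q4 (vaporize at 100 °C): 199.5 × 2267.0 = 452267 J
q5 (heat steam 100.0→148.1 °C): 199.5 × 1.99 × 48.1 = 19096 J
Total: 9124 + 65835 + 82793 + 452267 + 19096 = 629115 J = 629 kJ

q = 629 kJ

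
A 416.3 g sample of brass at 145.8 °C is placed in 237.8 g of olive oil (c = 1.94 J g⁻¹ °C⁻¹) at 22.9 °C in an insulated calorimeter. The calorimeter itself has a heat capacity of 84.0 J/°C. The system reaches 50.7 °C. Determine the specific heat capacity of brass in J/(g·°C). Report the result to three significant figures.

q_gained = (237.8 × 1.94 + 84.0) × (50.7 − 22.9) = 15160 J
q_lost = 416.3 × c × (145.8 − 50.7) = 39590.13 c
Set equal: c = 15160 / 39590.13 = 0.383 J/(g·°C)

c = 0.383 J/(g·°C)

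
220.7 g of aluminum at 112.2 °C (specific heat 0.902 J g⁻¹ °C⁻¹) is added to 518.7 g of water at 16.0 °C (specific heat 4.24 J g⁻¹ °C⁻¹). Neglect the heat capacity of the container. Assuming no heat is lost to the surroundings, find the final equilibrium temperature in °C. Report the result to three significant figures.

T_f = 24.0 °C

Heat lost by aluminum = heat gained by water.
(220.7)(0.902)(112.2 − T) = (518.7)(4.24)(T − 16.0)
199.0714 (112.2 − T) = 2199.288 (T − 16.0)
22336 − 199.0714 T = 2199.288 T − 35189
57525 = 2398.3594 T
T = 23.99 °C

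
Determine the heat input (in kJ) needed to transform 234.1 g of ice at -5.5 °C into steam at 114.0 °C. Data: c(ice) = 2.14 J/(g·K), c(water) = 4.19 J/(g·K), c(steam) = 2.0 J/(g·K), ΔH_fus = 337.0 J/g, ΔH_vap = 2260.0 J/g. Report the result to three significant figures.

q = 715 kJ

q1 (heat ice -5.5→0.0 °C): 234.1 × 2.14 × 5.5 = 2755 J
q2 (melt at 0 °C): 234.1 × 337.0 = 78892 J
q3 (heat water 0.0→100.0 °C): 234.1 × 4.19 × 100.0 = 98088 J
q4 (vaporize at 100 °C): 234.1 × 2260.0 = 529066 J
q5 (heat steam 100.0→114.0 °C): 234.1 × 2.0 × 14.0 = 6555 J
Total: 2755 + 78892 + 98088 + 529066 + 6555 = 715356 J = 715 kJ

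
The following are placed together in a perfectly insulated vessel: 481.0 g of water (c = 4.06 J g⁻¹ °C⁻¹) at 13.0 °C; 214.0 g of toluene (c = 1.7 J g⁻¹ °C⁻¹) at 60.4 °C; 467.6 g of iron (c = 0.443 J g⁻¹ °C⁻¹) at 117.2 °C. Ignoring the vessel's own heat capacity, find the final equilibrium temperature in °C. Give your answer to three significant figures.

T_f = 28.4 °C

Σ mᵢcᵢ(T − Tᵢ) = 0  ⇒  T = Σ mᵢcᵢTᵢ / Σ mᵢcᵢ
Σ mᵢcᵢ = 481.0×4.06 + 214.0×1.7 + 467.6×0.443 = 2523.8068
Σ mᵢcᵢTᵢ = 1952.86×13.0 + 363.8×60.4 + 207.1468×117.2 = 71638
T = 71638 / 2523.8068 = 28.38 °C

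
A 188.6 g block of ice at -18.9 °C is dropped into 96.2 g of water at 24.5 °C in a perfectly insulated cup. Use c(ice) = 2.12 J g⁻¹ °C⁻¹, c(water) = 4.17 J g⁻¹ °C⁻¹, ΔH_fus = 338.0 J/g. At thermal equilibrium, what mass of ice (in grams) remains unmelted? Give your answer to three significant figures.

m_ice remaining = 182 g

Heat to warm all ice to 0 °C: 188.6×2.12×18.9 = 7556.8 J
Heat released by water cooling to 0 °C: 96.2×4.17×24.5 = 9828.3 J
9828.3 J < 7556.8 + 188.6×338.0 = 71303.6 J, so not all ice melts; final T = 0 °C.
Heat left for melting: 9828.3 − 7556.8 = 2271.5 J
Mass melted = 2271.5 / 338.0 = 6.720 g
Ice remaining = 188.6 − 6.720 = 181.880 g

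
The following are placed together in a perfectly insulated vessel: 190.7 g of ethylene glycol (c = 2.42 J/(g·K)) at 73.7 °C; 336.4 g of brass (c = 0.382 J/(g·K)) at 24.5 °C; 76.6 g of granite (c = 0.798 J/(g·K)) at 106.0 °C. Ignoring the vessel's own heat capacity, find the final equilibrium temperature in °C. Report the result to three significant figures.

Σ mᵢcᵢ(T − Tᵢ) = 0  ⇒  T = Σ mᵢcᵢTᵢ / Σ mᵢcᵢ
Σ mᵢcᵢ = 190.7×2.42 + 336.4×0.382 + 76.6×0.798 = 651.1256
Σ mᵢcᵢTᵢ = 461.494×73.7 + 128.5048×24.5 + 61.1268×106.0 = 43640
T = 43640 / 651.1256 = 67.02 °C

T_f = 67.0 °C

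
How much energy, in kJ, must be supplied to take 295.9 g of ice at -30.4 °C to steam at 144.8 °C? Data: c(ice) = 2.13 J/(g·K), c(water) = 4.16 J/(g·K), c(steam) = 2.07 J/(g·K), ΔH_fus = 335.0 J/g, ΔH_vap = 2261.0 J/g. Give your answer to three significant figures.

q = 938 kJ

q1 (heat ice -30.4→0.0 °C): 295.9 × 2.13 × 30.4 = 19160 J
q2 (melt at 0 °C): 295.9 × 335.0 = 99127 J
q3 (heat water 0.0→100.0 °C): 295.9 × 4.16 × 100.0 = 123094 J
q4 (vaporize at 100 °C): 295.9 × 2261.0 = 669030 J
q5 (heat steam 100.0→144.8 °C): 295.9 × 2.07 × 44.8 = 27441 J
Total: 19160 + 99127 + 123094 + 669030 + 27441 = 937852 J = 938 kJ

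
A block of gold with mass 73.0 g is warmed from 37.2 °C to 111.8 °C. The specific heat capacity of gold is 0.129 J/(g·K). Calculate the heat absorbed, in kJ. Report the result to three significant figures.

q = 0.703 kJ

q = m c ΔT = 73.0 × 0.129 × (111.8 − 37.2)
q = 73.0 × 0.129 × 74.6 = 702.5 J = 0.703 kJ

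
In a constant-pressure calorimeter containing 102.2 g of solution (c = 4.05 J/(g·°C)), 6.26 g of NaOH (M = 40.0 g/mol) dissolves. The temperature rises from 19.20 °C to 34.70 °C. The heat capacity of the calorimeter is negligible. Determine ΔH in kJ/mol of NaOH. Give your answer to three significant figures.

ΔH = -41.0 kJ/mol

|ΔT| = |34.70 − 19.20| = 15.50 °C
|q_surr| = (102.2 × 4.05) × 15.50 = 413.91 × 15.50 = 6416 J
n(NaOH) = 6.26 / 40.0 = 0.1565 mol
Temperature rose, so q_rxn = −|q_surr| = -6.416 kJ
ΔH = q_rxn / n = -41.00 kJ/mol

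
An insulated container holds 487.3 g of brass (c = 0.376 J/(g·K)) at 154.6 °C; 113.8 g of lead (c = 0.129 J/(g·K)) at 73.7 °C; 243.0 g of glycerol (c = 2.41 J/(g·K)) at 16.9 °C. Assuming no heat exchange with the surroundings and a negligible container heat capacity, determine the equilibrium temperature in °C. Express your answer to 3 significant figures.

T_f = 50.2 °C

Σ mᵢcᵢ(T − Tᵢ) = 0  ⇒  T = Σ mᵢcᵢTᵢ / Σ mᵢcᵢ
Σ mᵢcᵢ = 487.3×0.376 + 113.8×0.129 + 243.0×2.41 = 783.5350
Σ mᵢcᵢTᵢ = 183.2248×154.6 + 14.6802×73.7 + 585.63×16.9 = 39306
T = 39306 / 783.5350 = 50.16 °C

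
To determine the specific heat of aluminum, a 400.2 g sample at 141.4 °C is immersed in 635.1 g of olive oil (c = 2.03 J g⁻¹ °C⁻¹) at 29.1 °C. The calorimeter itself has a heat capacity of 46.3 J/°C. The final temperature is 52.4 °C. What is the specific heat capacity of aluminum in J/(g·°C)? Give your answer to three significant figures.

c = 0.874 J/(g·°C)

q_gained = (635.1 × 2.03 + 46.3) × (52.4 − 29.1) = 31120 J
q_lost = 400.2 × c × (141.4 − 52.4) = 35617.8 c
Set equal: c = 31120 / 35617.8 = 0.874 J/(g·°C)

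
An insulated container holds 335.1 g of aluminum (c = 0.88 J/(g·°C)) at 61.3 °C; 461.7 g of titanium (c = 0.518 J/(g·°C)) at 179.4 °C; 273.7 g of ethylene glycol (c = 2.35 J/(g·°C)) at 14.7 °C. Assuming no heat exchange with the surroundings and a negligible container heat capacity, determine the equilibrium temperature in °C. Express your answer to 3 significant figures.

T_f = 59.8 °C

Σ mᵢcᵢ(T − Tᵢ) = 0  ⇒  T = Σ mᵢcᵢTᵢ / Σ mᵢcᵢ
Σ mᵢcᵢ = 335.1×0.88 + 461.7×0.518 + 273.7×2.35 = 1177.2436
Σ mᵢcᵢTᵢ = 294.888×61.3 + 239.1606×179.4 + 643.195×14.7 = 70437
T = 70437 / 1177.2436 = 59.83 °C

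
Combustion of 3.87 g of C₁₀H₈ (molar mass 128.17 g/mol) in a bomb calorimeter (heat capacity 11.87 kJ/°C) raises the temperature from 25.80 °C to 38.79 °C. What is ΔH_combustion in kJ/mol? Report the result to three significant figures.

ΔH = -5110 kJ/mol

ΔT = 38.79 − 25.80 = 12.99 °C
q_cal = C_cal × ΔT = 11.87 × 12.99 = 154.1913 kJ
n = 3.87 / 128.17 = 0.03019 mol
q_rxn = −q_cal = -154.1913 kJ
ΔH = -154.1913 / 0.03019 = -5107 kJ/mol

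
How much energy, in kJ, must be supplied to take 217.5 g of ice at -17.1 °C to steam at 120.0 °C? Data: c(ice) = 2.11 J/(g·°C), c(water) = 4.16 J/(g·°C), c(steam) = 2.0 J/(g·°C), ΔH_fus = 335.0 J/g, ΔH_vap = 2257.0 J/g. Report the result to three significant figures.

q1 (heat ice -17.1→0.0 °C): 217.5 × 2.11 × 17.1 = 7848 J
q2 (melt at 0 °C): 217.5 × 335.0 = 72863 J
q3 (heat water 0.0→100.0 °C): 217.5 × 4.16 × 100.0 = 90480 J
q4 (vaporize at 100 °C): 217.5 × 2257.0 = 490898 J
q5 (heat steam 100.0→120.0 °C): 217.5 × 2.0 × 20.0 = 8700 J
Total: 7848 + 72863 + 90480 + 490898 + 8700 = 670789 J = 671 kJ

q = 671 kJ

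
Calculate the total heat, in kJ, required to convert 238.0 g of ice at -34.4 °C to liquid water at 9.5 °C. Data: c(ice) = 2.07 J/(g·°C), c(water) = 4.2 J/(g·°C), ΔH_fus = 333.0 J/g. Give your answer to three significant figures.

q1 (heat ice -34.4→0.0 °C): 238.0 × 2.07 × 34.4 = 16948 J
q2 (melt at 0 °C): 238.0 × 333.0 = 79254 J
q3 (heat water 0.0→9.5 °C): 238.0 × 4.2 × 9.5 = 9496 J
Total: 16948 + 79254 + 9496 = 105698 J = 106 kJ

q = 106 kJ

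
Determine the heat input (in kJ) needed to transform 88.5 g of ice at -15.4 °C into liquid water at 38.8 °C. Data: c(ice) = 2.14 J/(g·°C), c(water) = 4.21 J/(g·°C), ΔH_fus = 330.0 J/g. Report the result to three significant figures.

q = 46.6 kJ

q1 (heat ice -15.4→0.0 °C): 88.5 × 2.14 × 15.4 = 2917 J
q2 (melt at 0 °C): 88.5 × 330.0 = 29205 J
q3 (heat water 0.0→38.8 °C): 88.5 × 4.21 × 38.8 = 14456 J
Total: 2917 + 29205 + 14456 = 46578 J = 46.6 kJ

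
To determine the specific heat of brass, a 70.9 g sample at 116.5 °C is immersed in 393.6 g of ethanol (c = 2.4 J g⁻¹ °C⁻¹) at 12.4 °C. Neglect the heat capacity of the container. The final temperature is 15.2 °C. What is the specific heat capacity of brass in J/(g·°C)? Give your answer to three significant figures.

c = 0.368 J/(g·°C)

q_gained = (393.6 × 2.4) × (15.2 − 12.4) = 2645 J
q_lost = 70.9 × c × (116.5 − 15.2) = 7182.17 c
Set equal: c = 2645 / 7182.17 = 0.368 J/(g·°C)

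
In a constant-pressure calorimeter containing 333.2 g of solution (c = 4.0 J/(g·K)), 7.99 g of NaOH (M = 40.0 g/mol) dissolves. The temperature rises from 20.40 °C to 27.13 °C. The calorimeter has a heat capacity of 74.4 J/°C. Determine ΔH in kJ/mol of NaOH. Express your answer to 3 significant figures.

|ΔT| = |27.13 − 20.40| = 6.73 °C
|q_surr| = (333.2 × 4.0 + 74.4) × 6.73 = 1407.2 × 6.73 = 9470 J
n(NaOH) = 7.99 / 40.0 = 0.1998 mol
Temperature rose, so q_rxn = −|q_surr| = -9.470 kJ
ΔH = q_rxn / n = -47.40 kJ/mol

ΔH = -47.4 kJ/mol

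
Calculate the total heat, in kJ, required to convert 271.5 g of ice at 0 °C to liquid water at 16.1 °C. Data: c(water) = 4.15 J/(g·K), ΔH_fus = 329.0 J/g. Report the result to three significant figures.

q = 107 kJ

q1 (melt at 0 °C): 271.5 × 329.0 = 89324 J
q2 (heat water 0.0→16.1 °C): 271.5 × 4.15 × 16.1 = 18140 J
Total: 89324 + 18140 = 107464 J = 107 kJ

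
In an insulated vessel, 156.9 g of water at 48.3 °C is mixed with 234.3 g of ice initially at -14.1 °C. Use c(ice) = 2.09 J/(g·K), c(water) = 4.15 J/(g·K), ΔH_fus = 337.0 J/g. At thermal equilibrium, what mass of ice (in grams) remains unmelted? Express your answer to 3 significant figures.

m_ice remaining = 161 g

Heat to warm all ice to 0 °C: 234.3×2.09×14.1 = 6904.6 J
Heat released by water cooling to 0 °C: 156.9×4.15×48.3 = 31450 J
31450 J < 6904.6 + 234.3×337.0 = 85863.7 J, so not all ice melts; final T = 0 °C.
Heat left for melting: 31450 − 6904.6 = 24545.4 J
Mass melted = 24545.4 / 337.0 = 72.84 g
Ice remaining = 234.3 − 72.84 = 161.46 g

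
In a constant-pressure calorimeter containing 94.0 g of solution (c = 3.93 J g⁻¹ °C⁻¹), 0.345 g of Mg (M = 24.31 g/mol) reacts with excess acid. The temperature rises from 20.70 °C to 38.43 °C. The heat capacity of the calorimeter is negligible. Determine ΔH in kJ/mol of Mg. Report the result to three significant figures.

ΔH = -462 kJ/mol

|ΔT| = |38.43 − 20.70| = 17.73 °C
|q_surr| = (94.0 × 3.93) × 17.73 = 369.42 × 17.73 = 6550 J
n(Mg) = 0.345 / 24.31 = 0.01419 mol
Temperature rose, so q_rxn = −|q_surr| = -6.550 kJ
ΔH = q_rxn / n = -461.6 kJ/mol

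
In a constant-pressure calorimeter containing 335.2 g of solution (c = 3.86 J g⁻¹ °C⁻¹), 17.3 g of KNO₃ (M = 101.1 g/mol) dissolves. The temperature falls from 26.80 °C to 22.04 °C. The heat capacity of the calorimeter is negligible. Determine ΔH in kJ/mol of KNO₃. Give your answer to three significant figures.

|ΔT| = |22.04 − 26.80| = 4.76 °C
|q_surr| = (335.2 × 3.86) × 4.76 = 1293.872 × 4.76 = 6159 J
n(KNO₃) = 17.3 / 101.1 = 0.1711 mol
Temperature fell, so q_rxn = +|q_surr| = 6.159 kJ
ΔH = q_rxn / n = 36.00 kJ/mol

ΔH = 36.0 kJ/mol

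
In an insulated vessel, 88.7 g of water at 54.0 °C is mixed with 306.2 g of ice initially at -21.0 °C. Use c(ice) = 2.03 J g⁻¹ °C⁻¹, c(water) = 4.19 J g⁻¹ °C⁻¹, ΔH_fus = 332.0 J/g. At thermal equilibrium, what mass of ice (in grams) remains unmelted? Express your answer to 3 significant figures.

Heat to warm all ice to 0 °C: 306.2×2.03×21.0 = 13053 J
Heat released by water cooling to 0 °C: 88.7×4.19×54.0 = 20069 J
20069 J < 13053 + 306.2×332.0 = 114711.4 J, so not all ice melts; final T = 0 °C.
Heat left for melting: 20069 − 13053 = 7016 J
Mass melted = 7016 / 332.0 = 21.13 g
Ice remaining = 306.2 − 21.13 = 285.07 g

m_ice remaining = 285 g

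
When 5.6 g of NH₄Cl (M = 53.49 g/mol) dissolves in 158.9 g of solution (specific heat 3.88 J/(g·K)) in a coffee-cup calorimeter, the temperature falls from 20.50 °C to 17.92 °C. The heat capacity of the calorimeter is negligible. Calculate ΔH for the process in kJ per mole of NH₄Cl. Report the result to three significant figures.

ΔH = 15.2 kJ/mol

|ΔT| = |17.92 − 20.50| = 2.58 °C
|q_surr| = (158.9 × 3.88) × 2.58 = 616.532 × 2.58 = 1591 J
n(NH₄Cl) = 5.6 / 53.49 = 0.1047 mol
Temperature fell, so q_rxn = +|q_surr| = 1.591 kJ
ΔH = q_rxn / n = 15.20 kJ/mol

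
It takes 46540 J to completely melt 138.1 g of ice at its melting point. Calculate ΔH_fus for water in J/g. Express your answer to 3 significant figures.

ΔH_fus = 337 J/g

ΔH_fus = q / m = 46540 / 138.1 = 337 J/g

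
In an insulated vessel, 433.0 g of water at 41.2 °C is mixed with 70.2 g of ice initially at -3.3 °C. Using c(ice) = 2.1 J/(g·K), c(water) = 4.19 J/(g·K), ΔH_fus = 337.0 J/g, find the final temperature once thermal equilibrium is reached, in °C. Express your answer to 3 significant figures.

T_f = 24.0 °C

Heat to bring ice to 0 °C and melt it: q₁ = 70.2×2.1×3.3 + 70.2×337.0 = 24144 J
Heat the water can supply cooling to 0 °C: 433.0×4.19×41.2 = 74747.9 J > q₁, so all ice melts.
Energy balance: 433.0×4.19×(41.2 − T) = 24144 + 70.2×4.19×(T − 0)
1814.27(41.2 − T) = 24144 + 294.138 T
74747.9 − 24144 = 2108.408 T
T = 50603.9 / 2108.408 = 24.00 °C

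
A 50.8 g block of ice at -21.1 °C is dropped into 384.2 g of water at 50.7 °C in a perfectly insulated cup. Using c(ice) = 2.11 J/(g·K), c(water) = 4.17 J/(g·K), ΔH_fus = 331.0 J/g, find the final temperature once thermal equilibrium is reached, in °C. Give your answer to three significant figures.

T_f = 34.3 °C

Heat to bring ice to 0 °C and melt it: q₁ = 50.8×2.11×21.1 + 50.8×331.0 = 19076 J
Heat the water can supply cooling to 0 °C: 384.2×4.17×50.7 = 81227.2 J > q₁, so all ice melts.
Energy balance: 384.2×4.17×(50.7 − T) = 19076 + 50.8×4.17×(T − 0)
1602.114(50.7 − T) = 19076 + 211.836 T
81227.2 − 19076 = 1813.950 T
T = 62151.2 / 1813.950 = 34.26 °C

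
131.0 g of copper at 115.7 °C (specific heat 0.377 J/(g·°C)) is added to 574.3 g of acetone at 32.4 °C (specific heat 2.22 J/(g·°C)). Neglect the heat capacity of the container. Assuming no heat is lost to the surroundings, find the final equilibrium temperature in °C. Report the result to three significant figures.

Heat lost by copper = heat gained by acetone.
(131.0)(0.377)(115.7 − T) = (574.3)(2.22)(T − 32.4)
49.387 (115.7 − T) = 1274.946 (T − 32.4)
5714.1 − 49.387 T = 1274.946 T − 41308
47022.1 = 1324.333 T
T = 35.51 °C

T_f = 35.5 °C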